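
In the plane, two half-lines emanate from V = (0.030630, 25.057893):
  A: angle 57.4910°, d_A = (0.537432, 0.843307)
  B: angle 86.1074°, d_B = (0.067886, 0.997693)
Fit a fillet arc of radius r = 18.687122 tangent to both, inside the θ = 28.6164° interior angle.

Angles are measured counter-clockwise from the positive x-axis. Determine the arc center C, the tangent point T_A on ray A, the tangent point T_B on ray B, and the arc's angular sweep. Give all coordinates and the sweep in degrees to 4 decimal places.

center=(23.6486,96.8890) T_A=(39.4076,86.8459) T_B=(5.0046,98.1576) sweep=151.3836

bisector direction at 71.7992° = (0.312348,0.949968)
center distance |VC| = r/sin(θ/2) = 18.687122/sin(14.3082°) = 75.614212
C = V + |VC|·bis = (23.6486,96.8890)
T_A = V + ((C−V)·d_A)·d_A = V + 73.2687·d_A = (39.4076,86.8459)
T_B = V + ((C−V)·d_B)·d_B = V + 73.2687·d_B = (5.0046,98.1576)
sweep = 180° − θ = 151.3836°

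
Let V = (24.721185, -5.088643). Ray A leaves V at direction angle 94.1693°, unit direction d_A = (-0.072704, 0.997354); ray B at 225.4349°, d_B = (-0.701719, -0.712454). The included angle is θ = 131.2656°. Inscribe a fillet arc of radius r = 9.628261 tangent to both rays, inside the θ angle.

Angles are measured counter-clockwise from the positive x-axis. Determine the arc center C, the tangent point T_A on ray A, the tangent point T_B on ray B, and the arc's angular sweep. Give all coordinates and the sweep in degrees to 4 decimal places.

bisector direction at 159.8021° = (-0.938506,0.345264)
center distance |VC| = r/sin(θ/2) = 9.628261/sin(65.6328°) = 10.569821
C = V + |VC|·bis = (14.8013,-1.4393)
T_A = V + ((C−V)·d_A)·d_A = V + 4.3609·d_A = (24.4041,-0.7393)
T_B = V + ((C−V)·d_B)·d_B = V + 4.3609·d_B = (21.6610,-8.1956)
sweep = 180° − θ = 48.7344°

center=(14.8013,-1.4393) T_A=(24.4041,-0.7393) T_B=(21.6610,-8.1956) sweep=48.7344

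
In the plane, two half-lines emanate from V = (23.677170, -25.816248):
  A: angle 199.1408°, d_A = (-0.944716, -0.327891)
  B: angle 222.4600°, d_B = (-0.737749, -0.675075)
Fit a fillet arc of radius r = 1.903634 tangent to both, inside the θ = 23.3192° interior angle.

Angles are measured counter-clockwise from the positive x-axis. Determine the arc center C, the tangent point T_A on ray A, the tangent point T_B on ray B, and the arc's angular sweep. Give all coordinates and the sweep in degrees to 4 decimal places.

bisector direction at 210.8004° = (-0.858956,-0.512049)
center distance |VC| = r/sin(θ/2) = 1.903634/sin(11.6596°) = 9.419418
C = V + |VC|·bis = (15.5863,-30.6395)
T_A = V + ((C−V)·d_A)·d_A = V + 9.2251·d_A = (14.9621,-28.8411)
T_B = V + ((C−V)·d_B)·d_B = V + 9.2251·d_B = (16.8714,-32.0439)
sweep = 180° − θ = 156.6808°

center=(15.5863,-30.6395) T_A=(14.9621,-28.8411) T_B=(16.8714,-32.0439) sweep=156.6808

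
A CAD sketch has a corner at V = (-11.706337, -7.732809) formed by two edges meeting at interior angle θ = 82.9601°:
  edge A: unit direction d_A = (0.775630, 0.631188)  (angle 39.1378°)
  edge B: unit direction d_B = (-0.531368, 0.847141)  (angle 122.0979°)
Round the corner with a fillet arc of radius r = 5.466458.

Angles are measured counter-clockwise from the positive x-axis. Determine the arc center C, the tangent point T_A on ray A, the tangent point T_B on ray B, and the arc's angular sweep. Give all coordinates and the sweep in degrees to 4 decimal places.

center=(-10.3609,0.4098) T_A=(-6.9106,-3.8301) T_B=(-14.9918,-2.4949) sweep=97.0399

bisector direction at 80.6178° = (0.163019,0.986623)
center distance |VC| = r/sin(θ/2) = 5.466458/sin(41.4800°) = 8.253011
C = V + |VC|·bis = (-10.3609,0.4098)
T_A = V + ((C−V)·d_A)·d_A = V + 6.1830·d_A = (-6.9106,-3.8301)
T_B = V + ((C−V)·d_B)·d_B = V + 6.1830·d_B = (-14.9918,-2.4949)
sweep = 180° − θ = 97.0399°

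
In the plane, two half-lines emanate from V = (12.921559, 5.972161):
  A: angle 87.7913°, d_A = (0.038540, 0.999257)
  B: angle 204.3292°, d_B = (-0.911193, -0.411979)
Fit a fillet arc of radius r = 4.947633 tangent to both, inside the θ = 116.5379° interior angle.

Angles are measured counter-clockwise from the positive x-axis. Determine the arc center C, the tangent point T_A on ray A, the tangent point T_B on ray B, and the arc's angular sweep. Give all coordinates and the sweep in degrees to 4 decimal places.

bisector direction at 146.0602° = (-0.829625,0.558321)
center distance |VC| = r/sin(θ/2) = 4.947633/sin(58.2689°) = 5.817143
C = V + |VC|·bis = (8.0955,9.2200)
T_A = V + ((C−V)·d_A)·d_A = V + 3.0594·d_A = (13.0395,9.0293)
T_B = V + ((C−V)·d_B)·d_B = V + 3.0594·d_B = (10.1338,4.7117)
sweep = 180° − θ = 63.4621°

center=(8.0955,9.2200) T_A=(13.0395,9.0293) T_B=(10.1338,4.7117) sweep=63.4621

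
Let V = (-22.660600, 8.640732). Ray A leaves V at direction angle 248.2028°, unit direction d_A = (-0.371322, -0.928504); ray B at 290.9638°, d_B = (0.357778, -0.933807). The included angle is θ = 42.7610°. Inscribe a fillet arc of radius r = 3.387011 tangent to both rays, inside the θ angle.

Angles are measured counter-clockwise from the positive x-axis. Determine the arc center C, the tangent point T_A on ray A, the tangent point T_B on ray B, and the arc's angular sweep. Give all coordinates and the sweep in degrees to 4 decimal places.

bisector direction at 269.5833° = (-0.007273,-0.999974)
center distance |VC| = r/sin(θ/2) = 3.387011/sin(21.3805°) = 9.290685
C = V + |VC|·bis = (-22.7282,-0.6497)
T_A = V + ((C−V)·d_A)·d_A = V + 8.6513·d_A = (-25.8730,0.6080)
T_B = V + ((C−V)·d_B)·d_B = V + 8.6513·d_B = (-19.5654,0.5621)
sweep = 180° − θ = 137.2390°

center=(-22.7282,-0.6497) T_A=(-25.8730,0.6080) T_B=(-19.5654,0.5621) sweep=137.2390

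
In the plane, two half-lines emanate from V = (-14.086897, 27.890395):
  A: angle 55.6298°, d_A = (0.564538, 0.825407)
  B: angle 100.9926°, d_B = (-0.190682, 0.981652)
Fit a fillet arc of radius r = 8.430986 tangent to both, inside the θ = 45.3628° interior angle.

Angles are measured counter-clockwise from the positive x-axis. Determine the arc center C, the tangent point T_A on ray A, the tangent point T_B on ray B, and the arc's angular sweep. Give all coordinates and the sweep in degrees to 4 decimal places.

center=(-9.6573,49.3012) T_A=(-2.6983,44.5416) T_B=(-17.9336,47.6936) sweep=134.6372

bisector direction at 78.3112° = (0.202596,0.979262)
center distance |VC| = r/sin(θ/2) = 8.430986/sin(22.6814°) = 21.864220
C = V + |VC|·bis = (-9.6573,49.3012)
T_A = V + ((C−V)·d_A)·d_A = V + 20.1733·d_A = (-2.6983,44.5416)
T_B = V + ((C−V)·d_B)·d_B = V + 20.1733·d_B = (-17.9336,47.6936)
sweep = 180° − θ = 134.6372°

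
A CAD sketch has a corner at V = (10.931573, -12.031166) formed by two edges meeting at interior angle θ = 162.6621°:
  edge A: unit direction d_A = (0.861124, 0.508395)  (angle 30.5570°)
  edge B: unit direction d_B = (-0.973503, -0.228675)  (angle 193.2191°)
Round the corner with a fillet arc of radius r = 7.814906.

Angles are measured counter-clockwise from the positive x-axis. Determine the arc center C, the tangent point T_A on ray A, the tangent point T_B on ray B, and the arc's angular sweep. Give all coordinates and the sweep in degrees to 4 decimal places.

bisector direction at 111.8881° = (-0.372794,0.927914)
center distance |VC| = r/sin(θ/2) = 7.814906/sin(81.3311°) = 7.905217
C = V + |VC|·bis = (7.9846,-4.6958)
T_A = V + ((C−V)·d_A)·d_A = V + 1.1915·d_A = (11.9576,-11.4254)
T_B = V + ((C−V)·d_B)·d_B = V + 1.1915·d_B = (9.7716,-12.3036)
sweep = 180° − θ = 17.3379°

center=(7.9846,-4.6958) T_A=(11.9576,-11.4254) T_B=(9.7716,-12.3036) sweep=17.3379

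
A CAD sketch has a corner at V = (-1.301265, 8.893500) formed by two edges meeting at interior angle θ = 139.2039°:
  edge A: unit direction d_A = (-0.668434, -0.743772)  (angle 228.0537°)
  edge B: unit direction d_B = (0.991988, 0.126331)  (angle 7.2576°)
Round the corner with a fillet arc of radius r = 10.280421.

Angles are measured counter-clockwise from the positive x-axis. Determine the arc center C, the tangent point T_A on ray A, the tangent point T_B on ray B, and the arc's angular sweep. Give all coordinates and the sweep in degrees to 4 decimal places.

bisector direction at 297.6557° = (0.464157,-0.885753)
center distance |VC| = r/sin(θ/2) = 10.280421/sin(69.6020°) = 10.968194
C = V + |VC|·bis = (3.7897,-0.8216)
T_A = V + ((C−V)·d_A)·d_A = V + 3.8229·d_A = (-3.8566,6.0502)
T_B = V + ((C−V)·d_B)·d_B = V + 3.8229·d_B = (2.4910,9.3764)
sweep = 180° − θ = 40.7961°

center=(3.7897,-0.8216) T_A=(-3.8566,6.0502) T_B=(2.4910,9.3764) sweep=40.7961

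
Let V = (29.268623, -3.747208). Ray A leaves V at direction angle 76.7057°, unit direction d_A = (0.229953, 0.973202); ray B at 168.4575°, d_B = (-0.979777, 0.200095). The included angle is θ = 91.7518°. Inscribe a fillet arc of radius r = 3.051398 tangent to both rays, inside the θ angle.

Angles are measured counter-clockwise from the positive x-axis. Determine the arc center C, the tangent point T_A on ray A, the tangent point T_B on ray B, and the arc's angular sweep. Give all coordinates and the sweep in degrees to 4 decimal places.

center=(26.9795,-0.1653) T_A=(29.9492,-0.8670) T_B=(26.3690,-3.1550) sweep=88.2482

bisector direction at 122.5816° = (-0.538500,0.842625)
center distance |VC| = r/sin(θ/2) = 3.051398/sin(45.8759°) = 4.250844
C = V + |VC|·bis = (26.9795,-0.1653)
T_A = V + ((C−V)·d_A)·d_A = V + 2.9595·d_A = (29.9492,-0.8670)
T_B = V + ((C−V)·d_B)·d_B = V + 2.9595·d_B = (26.3690,-3.1550)
sweep = 180° − θ = 88.2482°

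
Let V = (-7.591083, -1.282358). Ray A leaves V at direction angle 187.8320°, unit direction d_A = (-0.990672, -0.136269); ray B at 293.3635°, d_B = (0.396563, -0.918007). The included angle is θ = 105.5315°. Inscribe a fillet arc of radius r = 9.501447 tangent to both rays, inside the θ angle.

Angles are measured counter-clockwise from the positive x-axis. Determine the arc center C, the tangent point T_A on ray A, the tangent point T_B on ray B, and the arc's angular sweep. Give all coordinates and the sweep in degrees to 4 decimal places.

center=(-13.4499,-11.6792) T_A=(-14.7447,-2.2663) T_B=(-4.7275,-7.9112) sweep=74.4685

bisector direction at 240.5977° = (-0.490938,-0.871195)
center distance |VC| = r/sin(θ/2) = 9.501447/sin(52.7657°) = 11.933967
C = V + |VC|·bis = (-13.4499,-11.6792)
T_A = V + ((C−V)·d_A)·d_A = V + 7.2209·d_A = (-14.7447,-2.2663)
T_B = V + ((C−V)·d_B)·d_B = V + 7.2209·d_B = (-4.7275,-7.9112)
sweep = 180° − θ = 74.4685°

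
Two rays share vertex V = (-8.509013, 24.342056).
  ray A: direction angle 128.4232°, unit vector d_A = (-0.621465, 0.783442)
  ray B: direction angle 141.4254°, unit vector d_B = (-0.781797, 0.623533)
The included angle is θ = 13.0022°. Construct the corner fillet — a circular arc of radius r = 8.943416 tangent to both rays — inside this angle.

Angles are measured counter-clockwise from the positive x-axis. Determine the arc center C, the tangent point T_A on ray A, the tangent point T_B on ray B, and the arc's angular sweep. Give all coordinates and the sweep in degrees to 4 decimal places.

center=(-64.2895,80.2701) T_A=(-57.2828,85.8281) T_B=(-69.8660,73.2782) sweep=166.9978

bisector direction at 134.9243° = (-0.706172,0.708040)
center distance |VC| = r/sin(θ/2) = 8.943416/sin(6.5011°) = 78.989889
C = V + |VC|·bis = (-64.2895,80.2701)
T_A = V + ((C−V)·d_A)·d_A = V + 78.4820·d_A = (-57.2828,85.8281)
T_B = V + ((C−V)·d_B)·d_B = V + 78.4820·d_B = (-69.8660,73.2782)
sweep = 180° − θ = 166.9978°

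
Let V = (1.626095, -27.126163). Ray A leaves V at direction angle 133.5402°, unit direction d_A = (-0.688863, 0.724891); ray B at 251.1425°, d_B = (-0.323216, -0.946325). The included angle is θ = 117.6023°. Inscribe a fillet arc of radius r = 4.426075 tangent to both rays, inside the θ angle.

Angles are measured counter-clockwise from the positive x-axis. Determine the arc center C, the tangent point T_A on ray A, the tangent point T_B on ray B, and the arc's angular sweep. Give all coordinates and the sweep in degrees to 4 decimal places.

bisector direction at 192.3413° = (-0.976892,-0.213735)
center distance |VC| = r/sin(θ/2) = 4.426075/sin(58.8011°) = 5.174428
C = V + |VC|·bis = (-3.4288,-28.2321)
T_A = V + ((C−V)·d_A)·d_A = V + 2.6804·d_A = (-0.2203,-25.1832)
T_B = V + ((C−V)·d_B)·d_B = V + 2.6804·d_B = (0.7597,-29.6627)
sweep = 180° − θ = 62.3977°

center=(-3.4288,-28.2321) T_A=(-0.2203,-25.1832) T_B=(0.7597,-29.6627) sweep=62.3977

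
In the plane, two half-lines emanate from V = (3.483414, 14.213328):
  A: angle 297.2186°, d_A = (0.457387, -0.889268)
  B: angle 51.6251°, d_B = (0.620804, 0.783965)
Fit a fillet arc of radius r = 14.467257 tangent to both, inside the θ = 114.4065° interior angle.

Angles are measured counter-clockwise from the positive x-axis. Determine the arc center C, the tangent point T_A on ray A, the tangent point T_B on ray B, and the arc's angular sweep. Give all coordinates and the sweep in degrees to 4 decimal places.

bisector direction at 354.4218° = (0.995265,-0.097203)
center distance |VC| = r/sin(θ/2) = 14.467257/sin(57.2032°) = 17.210686
C = V + |VC|·bis = (20.6126,12.5404)
T_A = V + ((C−V)·d_A)·d_A = V + 9.3223·d_A = (7.7473,5.9233)
T_B = V + ((C−V)·d_B)·d_B = V + 9.3223·d_B = (9.2708,21.5217)
sweep = 180° − θ = 65.5935°

center=(20.6126,12.5404) T_A=(7.7473,5.9233) T_B=(9.2708,21.5217) sweep=65.5935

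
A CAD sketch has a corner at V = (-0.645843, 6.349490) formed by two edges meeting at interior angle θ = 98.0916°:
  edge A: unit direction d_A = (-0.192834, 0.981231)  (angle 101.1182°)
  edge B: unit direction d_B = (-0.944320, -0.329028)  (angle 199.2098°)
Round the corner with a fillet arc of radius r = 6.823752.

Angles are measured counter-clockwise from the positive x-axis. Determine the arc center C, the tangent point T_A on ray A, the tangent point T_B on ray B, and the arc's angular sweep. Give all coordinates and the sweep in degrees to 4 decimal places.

bisector direction at 150.1640° = (-0.867453,0.497519)
center distance |VC| = r/sin(θ/2) = 6.823752/sin(49.0458°) = 9.035285
C = V + |VC|·bis = (-8.4835,10.8447)
T_A = V + ((C−V)·d_A)·d_A = V + 5.9222·d_A = (-1.7878,12.1606)
T_B = V + ((C−V)·d_B)·d_B = V + 5.9222·d_B = (-6.2383,4.4009)
sweep = 180° − θ = 81.9084°

center=(-8.4835,10.8447) T_A=(-1.7878,12.1606) T_B=(-6.2383,4.4009) sweep=81.9084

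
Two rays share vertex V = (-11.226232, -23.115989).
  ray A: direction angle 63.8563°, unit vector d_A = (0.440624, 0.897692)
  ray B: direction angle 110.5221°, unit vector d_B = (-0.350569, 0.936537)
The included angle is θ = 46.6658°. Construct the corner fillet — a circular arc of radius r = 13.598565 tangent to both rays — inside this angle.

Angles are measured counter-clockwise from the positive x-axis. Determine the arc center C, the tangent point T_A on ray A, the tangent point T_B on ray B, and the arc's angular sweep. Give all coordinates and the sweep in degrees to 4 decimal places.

bisector direction at 87.1892° = (0.049038,0.998797)
center distance |VC| = r/sin(θ/2) = 13.598565/sin(23.3329°) = 34.333497
C = V + |VC|·bis = (-9.5426,11.1762)
T_A = V + ((C−V)·d_A)·d_A = V + 31.5257·d_A = (2.6647,5.1843)
T_B = V + ((C−V)·d_B)·d_B = V + 31.5257·d_B = (-22.2781,6.4090)
sweep = 180° − θ = 133.3342°

center=(-9.5426,11.1762) T_A=(2.6647,5.1843) T_B=(-22.2781,6.4090) sweep=133.3342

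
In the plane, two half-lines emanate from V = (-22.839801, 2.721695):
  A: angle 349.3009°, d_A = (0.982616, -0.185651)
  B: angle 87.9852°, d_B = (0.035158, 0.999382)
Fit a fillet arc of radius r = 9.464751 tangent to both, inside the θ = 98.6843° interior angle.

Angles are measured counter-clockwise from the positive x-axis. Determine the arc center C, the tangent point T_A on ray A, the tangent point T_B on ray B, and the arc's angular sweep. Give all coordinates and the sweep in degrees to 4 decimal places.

center=(-13.0951,10.5128) T_A=(-14.8523,1.2126) T_B=(-22.5540,10.8455) sweep=81.3157

bisector direction at 38.6430° = (0.781051,0.624467)
center distance |VC| = r/sin(θ/2) = 9.464751/sin(49.3421°) = 12.476375
C = V + |VC|·bis = (-13.0951,10.5128)
T_A = V + ((C−V)·d_A)·d_A = V + 8.1289·d_A = (-14.8523,1.2126)
T_B = V + ((C−V)·d_B)·d_B = V + 8.1289·d_B = (-22.5540,10.8455)
sweep = 180° − θ = 81.3157°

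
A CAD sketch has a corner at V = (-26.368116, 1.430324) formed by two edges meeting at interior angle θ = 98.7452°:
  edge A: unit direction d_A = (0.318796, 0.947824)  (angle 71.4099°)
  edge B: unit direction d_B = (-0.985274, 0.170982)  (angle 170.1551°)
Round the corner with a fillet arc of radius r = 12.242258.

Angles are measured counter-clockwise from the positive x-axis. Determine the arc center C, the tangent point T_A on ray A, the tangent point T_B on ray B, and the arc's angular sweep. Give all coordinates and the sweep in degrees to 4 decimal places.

center=(-34.6233,15.2881) T_A=(-23.0198,11.3854) T_B=(-36.7165,3.2262) sweep=81.2548

bisector direction at 120.7825° = (-0.511780,0.859116)
center distance |VC| = r/sin(θ/2) = 12.242258/sin(49.3726°) = 16.130307
C = V + |VC|·bis = (-34.6233,15.2881)
T_A = V + ((C−V)·d_A)·d_A = V + 10.5030·d_A = (-23.0198,11.3854)
T_B = V + ((C−V)·d_B)·d_B = V + 10.5030·d_B = (-36.7165,3.2262)
sweep = 180° − θ = 81.2548°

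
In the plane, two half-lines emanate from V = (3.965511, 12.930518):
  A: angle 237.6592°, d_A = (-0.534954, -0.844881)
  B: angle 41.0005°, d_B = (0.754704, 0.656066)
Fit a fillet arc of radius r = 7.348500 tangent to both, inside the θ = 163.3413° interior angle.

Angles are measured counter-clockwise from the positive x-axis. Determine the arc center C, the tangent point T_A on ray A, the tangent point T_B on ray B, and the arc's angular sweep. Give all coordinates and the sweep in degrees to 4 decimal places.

bisector direction at 319.3299° = (0.758474,-0.651703)
center distance |VC| = r/sin(θ/2) = 7.348500/sin(81.6706°) = 7.426840
C = V + |VC|·bis = (9.5986,8.0904)
T_A = V + ((C−V)·d_A)·d_A = V + 1.0759·d_A = (3.3900,12.0215)
T_B = V + ((C−V)·d_B)·d_B = V + 1.0759·d_B = (4.7775,13.6364)
sweep = 180° − θ = 16.6587°

center=(9.5986,8.0904) T_A=(3.3900,12.0215) T_B=(4.7775,13.6364) sweep=16.6587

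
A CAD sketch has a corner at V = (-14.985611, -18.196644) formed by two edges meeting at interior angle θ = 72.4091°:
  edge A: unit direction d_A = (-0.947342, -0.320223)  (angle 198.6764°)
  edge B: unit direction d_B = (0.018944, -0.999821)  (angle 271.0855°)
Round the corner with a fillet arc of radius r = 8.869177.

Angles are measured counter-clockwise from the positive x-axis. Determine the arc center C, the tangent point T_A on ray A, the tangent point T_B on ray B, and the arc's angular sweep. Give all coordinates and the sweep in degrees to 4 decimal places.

bisector direction at 234.8809° = (-0.575277,-0.817958)
center distance |VC| = r/sin(θ/2) = 8.869177/sin(36.2045°) = 15.015458
C = V + |VC|·bis = (-23.6237,-30.4787)
T_A = V + ((C−V)·d_A)·d_A = V + 12.1162·d_A = (-26.4638,-22.0765)
T_B = V + ((C−V)·d_B)·d_B = V + 12.1162·d_B = (-14.7561,-30.3106)
sweep = 180° − θ = 107.5909°

center=(-23.6237,-30.4787) T_A=(-26.4638,-22.0765) T_B=(-14.7561,-30.3106) sweep=107.5909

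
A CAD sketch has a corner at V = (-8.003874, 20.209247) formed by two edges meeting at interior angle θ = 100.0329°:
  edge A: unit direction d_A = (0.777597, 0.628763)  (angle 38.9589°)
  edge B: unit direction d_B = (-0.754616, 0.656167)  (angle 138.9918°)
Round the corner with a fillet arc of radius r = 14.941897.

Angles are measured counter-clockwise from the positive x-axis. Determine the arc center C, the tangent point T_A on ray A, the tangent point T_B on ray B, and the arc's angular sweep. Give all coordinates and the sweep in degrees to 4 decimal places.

center=(-7.6552,39.7067) T_A=(1.7398,28.0879) T_B=(-17.4595,28.4313) sweep=79.9671

bisector direction at 88.9753° = (0.017883,0.999840)
center distance |VC| = r/sin(θ/2) = 14.941897/sin(50.0164°) = 19.500564
C = V + |VC|·bis = (-7.6552,39.7067)
T_A = V + ((C−V)·d_A)·d_A = V + 12.5304·d_A = (1.7398,28.0879)
T_B = V + ((C−V)·d_B)·d_B = V + 12.5304·d_B = (-17.4595,28.4313)
sweep = 180° − θ = 79.9671°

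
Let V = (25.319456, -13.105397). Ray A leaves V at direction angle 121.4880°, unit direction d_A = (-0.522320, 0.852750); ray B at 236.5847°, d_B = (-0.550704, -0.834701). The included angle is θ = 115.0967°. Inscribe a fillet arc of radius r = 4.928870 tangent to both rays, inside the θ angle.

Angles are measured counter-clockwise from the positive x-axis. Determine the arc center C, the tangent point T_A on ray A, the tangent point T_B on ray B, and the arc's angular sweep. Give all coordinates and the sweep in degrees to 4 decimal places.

center=(19.4793,-13.0072) T_A=(23.6824,-10.4327) T_B=(23.5934,-15.7215) sweep=64.9033

bisector direction at 179.0363° = (-0.999859,0.016818)
center distance |VC| = r/sin(θ/2) = 4.928870/sin(57.5483°) = 5.840969
C = V + |VC|·bis = (19.4793,-13.0072)
T_A = V + ((C−V)·d_A)·d_A = V + 3.1342·d_A = (23.6824,-10.4327)
T_B = V + ((C−V)·d_B)·d_B = V + 3.1342·d_B = (23.5934,-15.7215)
sweep = 180° − θ = 64.9033°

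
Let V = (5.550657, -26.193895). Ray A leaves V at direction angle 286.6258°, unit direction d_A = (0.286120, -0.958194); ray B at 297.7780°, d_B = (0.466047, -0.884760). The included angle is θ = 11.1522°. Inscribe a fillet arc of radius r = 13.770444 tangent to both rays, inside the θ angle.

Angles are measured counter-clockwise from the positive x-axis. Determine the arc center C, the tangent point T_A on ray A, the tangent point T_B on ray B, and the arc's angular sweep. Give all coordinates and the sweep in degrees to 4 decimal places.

bisector direction at 292.2019° = (0.377871,-0.925858)
center distance |VC| = r/sin(θ/2) = 13.770444/sin(5.5761°) = 141.718258
C = V + |VC|·bis = (59.1019,-157.4049)
T_A = V + ((C−V)·d_A)·d_A = V + 141.0476·d_A = (45.9072,-161.3449)
T_B = V + ((C−V)·d_B)·d_B = V + 141.0476·d_B = (71.2855,-150.9872)
sweep = 180° − θ = 168.8478°

center=(59.1019,-157.4049) T_A=(45.9072,-161.3449) T_B=(71.2855,-150.9872) sweep=168.8478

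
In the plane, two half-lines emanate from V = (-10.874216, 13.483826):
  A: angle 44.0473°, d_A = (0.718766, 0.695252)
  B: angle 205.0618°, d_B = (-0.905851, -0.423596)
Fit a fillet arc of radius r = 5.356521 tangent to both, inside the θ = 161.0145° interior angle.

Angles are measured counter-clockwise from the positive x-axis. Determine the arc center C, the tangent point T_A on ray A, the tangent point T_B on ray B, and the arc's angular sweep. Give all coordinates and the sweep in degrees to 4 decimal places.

center=(-13.9546,17.9566) T_A=(-10.2304,14.1065) T_B=(-11.6856,13.1044) sweep=18.9855

bisector direction at 124.5545° = (-0.567191,0.823587)
center distance |VC| = r/sin(θ/2) = 5.356521/sin(80.5072°) = 5.430889
C = V + |VC|·bis = (-13.9546,17.9566)
T_A = V + ((C−V)·d_A)·d_A = V + 0.8957·d_A = (-10.2304,14.1065)
T_B = V + ((C−V)·d_B)·d_B = V + 0.8957·d_B = (-11.6856,13.1044)
sweep = 180° − θ = 18.9855°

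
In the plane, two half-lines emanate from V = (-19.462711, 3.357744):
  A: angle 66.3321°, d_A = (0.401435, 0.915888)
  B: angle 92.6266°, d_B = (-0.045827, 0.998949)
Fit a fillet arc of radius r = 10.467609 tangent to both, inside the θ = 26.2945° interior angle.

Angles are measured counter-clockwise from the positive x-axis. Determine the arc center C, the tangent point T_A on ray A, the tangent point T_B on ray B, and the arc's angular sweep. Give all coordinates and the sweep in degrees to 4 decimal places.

bisector direction at 79.4793° = (0.182590,0.983189)
center distance |VC| = r/sin(θ/2) = 10.467609/sin(13.1472°) = 46.020685
C = V + |VC|·bis = (-11.0598,48.6048)
T_A = V + ((C−V)·d_A)·d_A = V + 44.8144·d_A = (-1.4726,44.4027)
T_B = V + ((C−V)·d_B)·d_B = V + 44.8144·d_B = (-21.5164,48.1251)
sweep = 180° − θ = 153.7055°

center=(-11.0598,48.6048) T_A=(-1.4726,44.4027) T_B=(-21.5164,48.1251) sweep=153.7055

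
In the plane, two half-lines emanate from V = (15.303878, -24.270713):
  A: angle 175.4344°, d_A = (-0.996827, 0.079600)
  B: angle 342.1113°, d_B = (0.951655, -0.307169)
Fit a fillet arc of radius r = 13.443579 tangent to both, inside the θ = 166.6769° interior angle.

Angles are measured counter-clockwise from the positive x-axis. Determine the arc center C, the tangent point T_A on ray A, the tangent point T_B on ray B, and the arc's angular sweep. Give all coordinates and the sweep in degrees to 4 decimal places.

bisector direction at 258.7729° = (-0.194699,-0.980863)
center distance |VC| = r/sin(θ/2) = 13.443579/sin(83.3384°) = 13.534957
C = V + |VC|·bis = (12.6686,-37.5467)
T_A = V + ((C−V)·d_A)·d_A = V + 1.5701·d_A = (13.7387,-24.1457)
T_B = V + ((C−V)·d_B)·d_B = V + 1.5701·d_B = (16.7981,-24.7530)
sweep = 180° − θ = 13.3231°

center=(12.6686,-37.5467) T_A=(13.7387,-24.1457) T_B=(16.7981,-24.7530) sweep=13.3231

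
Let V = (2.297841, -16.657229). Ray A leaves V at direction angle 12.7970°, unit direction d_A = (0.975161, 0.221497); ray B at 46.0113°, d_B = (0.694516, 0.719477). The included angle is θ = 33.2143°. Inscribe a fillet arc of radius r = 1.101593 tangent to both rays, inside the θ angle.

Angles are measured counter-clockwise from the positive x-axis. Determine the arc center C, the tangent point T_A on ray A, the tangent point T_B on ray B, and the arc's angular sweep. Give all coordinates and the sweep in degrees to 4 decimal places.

center=(5.6556,-14.7649) T_A=(5.8996,-15.8391) T_B=(4.8631,-13.9998) sweep=146.7857

bisector direction at 29.4042° = (0.871178,0.490967)
center distance |VC| = r/sin(θ/2) = 1.101593/sin(16.6072°) = 3.854312
C = V + |VC|·bis = (5.6556,-14.7649)
T_A = V + ((C−V)·d_A)·d_A = V + 3.6935·d_A = (5.8996,-15.8391)
T_B = V + ((C−V)·d_B)·d_B = V + 3.6935·d_B = (4.8631,-13.9998)
sweep = 180° − θ = 146.7857°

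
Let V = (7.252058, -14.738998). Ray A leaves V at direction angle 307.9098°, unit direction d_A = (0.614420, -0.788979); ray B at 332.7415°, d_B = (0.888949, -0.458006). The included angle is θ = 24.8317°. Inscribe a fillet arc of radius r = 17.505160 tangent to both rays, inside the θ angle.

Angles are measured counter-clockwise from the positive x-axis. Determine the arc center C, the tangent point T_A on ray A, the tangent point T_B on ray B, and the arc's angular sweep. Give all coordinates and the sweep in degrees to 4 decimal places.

bisector direction at 320.3256° = (0.769685,-0.638423)
center distance |VC| = r/sin(θ/2) = 17.505160/sin(12.4159°) = 81.417266
C = V + |VC|·bis = (69.9177,-66.7177)
T_A = V + ((C−V)·d_A)·d_A = V + 79.5131·d_A = (56.1065,-77.4732)
T_B = V + ((C−V)·d_B)·d_B = V + 79.5131·d_B = (77.9352,-51.1565)
sweep = 180° − θ = 155.1683°

center=(69.9177,-66.7177) T_A=(56.1065,-77.4732) T_B=(77.9352,-51.1565) sweep=155.1683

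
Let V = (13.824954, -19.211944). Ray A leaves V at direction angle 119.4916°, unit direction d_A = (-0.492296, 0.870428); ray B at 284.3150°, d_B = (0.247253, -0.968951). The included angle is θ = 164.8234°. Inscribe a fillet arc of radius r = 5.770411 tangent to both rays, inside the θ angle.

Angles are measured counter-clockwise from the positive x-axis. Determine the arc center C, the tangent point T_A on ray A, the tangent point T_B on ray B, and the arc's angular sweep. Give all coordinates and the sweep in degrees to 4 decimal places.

center=(8.4238,-21.3836) T_A=(13.4465,-18.5428) T_B=(14.0150,-19.9568) sweep=15.1766

bisector direction at 201.9033° = (-0.927815,-0.373041)
center distance |VC| = r/sin(θ/2) = 5.770411/sin(82.4117°) = 5.821392
C = V + |VC|·bis = (8.4238,-21.3836)
T_A = V + ((C−V)·d_A)·d_A = V + 0.7687·d_A = (13.4465,-18.5428)
T_B = V + ((C−V)·d_B)·d_B = V + 0.7687·d_B = (14.0150,-19.9568)
sweep = 180° − θ = 15.1766°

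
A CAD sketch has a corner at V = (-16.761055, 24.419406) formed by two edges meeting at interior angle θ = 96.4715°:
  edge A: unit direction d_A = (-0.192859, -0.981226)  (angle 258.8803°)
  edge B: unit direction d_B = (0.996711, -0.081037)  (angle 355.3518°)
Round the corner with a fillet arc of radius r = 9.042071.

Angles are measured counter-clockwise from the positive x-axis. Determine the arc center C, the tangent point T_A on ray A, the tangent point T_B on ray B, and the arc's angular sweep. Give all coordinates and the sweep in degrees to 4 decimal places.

bisector direction at 307.1160° = (0.603431,-0.797415)
center distance |VC| = r/sin(θ/2) = 9.042071/sin(48.2358°) = 12.122498
C = V + |VC|·bis = (-9.4460,14.7527)
T_A = V + ((C−V)·d_A)·d_A = V + 8.0744·d_A = (-18.3183,16.4966)
T_B = V + ((C−V)·d_B)·d_B = V + 8.0744·d_B = (-8.7132,23.7651)
sweep = 180° − θ = 83.5285°

center=(-9.4460,14.7527) T_A=(-18.3183,16.4966) T_B=(-8.7132,23.7651) sweep=83.5285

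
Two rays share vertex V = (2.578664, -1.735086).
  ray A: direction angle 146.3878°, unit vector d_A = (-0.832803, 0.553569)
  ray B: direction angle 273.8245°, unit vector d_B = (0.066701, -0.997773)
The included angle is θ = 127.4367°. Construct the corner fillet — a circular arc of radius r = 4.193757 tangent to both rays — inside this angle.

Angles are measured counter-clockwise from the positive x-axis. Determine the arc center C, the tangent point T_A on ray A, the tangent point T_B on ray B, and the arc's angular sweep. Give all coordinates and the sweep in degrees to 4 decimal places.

bisector direction at 210.1062° = (-0.865098,-0.501604)
center distance |VC| = r/sin(θ/2) = 4.193757/sin(63.7184°) = 4.677253
C = V + |VC|·bis = (-1.4676,-4.0812)
T_A = V + ((C−V)·d_A)·d_A = V + 2.0710·d_A = (0.8539,-0.5886)
T_B = V + ((C−V)·d_B)·d_B = V + 2.0710·d_B = (2.7168,-3.8015)
sweep = 180° − θ = 52.5633°

center=(-1.4676,-4.0812) T_A=(0.8539,-0.5886) T_B=(2.7168,-3.8015) sweep=52.5633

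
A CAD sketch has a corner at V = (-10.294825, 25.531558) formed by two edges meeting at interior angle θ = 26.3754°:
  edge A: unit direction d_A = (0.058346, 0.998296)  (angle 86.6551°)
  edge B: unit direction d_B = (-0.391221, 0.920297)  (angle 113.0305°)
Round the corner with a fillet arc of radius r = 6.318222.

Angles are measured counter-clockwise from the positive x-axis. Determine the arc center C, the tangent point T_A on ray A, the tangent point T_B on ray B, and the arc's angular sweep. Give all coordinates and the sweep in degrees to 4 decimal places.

bisector direction at 99.8428° = (-0.170946,0.985280)
center distance |VC| = r/sin(θ/2) = 6.318222/sin(13.1877°) = 27.694269
C = V + |VC|·bis = (-15.0290,52.8182)
T_A = V + ((C−V)·d_A)·d_A = V + 26.9639·d_A = (-8.7216,52.4495)
T_B = V + ((C−V)·d_B)·d_B = V + 26.9639·d_B = (-20.8437,50.3464)
sweep = 180° − θ = 153.6246°

center=(-15.0290,52.8182) T_A=(-8.7216,52.4495) T_B=(-20.8437,50.3464) sweep=153.6246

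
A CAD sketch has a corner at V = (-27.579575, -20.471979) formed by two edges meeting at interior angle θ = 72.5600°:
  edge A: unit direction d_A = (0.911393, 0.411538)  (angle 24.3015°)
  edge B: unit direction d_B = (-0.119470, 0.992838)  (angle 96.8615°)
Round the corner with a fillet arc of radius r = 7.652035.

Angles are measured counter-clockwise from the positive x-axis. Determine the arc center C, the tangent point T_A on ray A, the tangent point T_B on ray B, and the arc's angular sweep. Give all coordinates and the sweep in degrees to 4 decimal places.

center=(-21.2278,-9.2078) T_A=(-18.0787,-16.1819) T_B=(-28.8250,-10.1220) sweep=107.4400

bisector direction at 60.5815° = (0.491185,0.871055)
center distance |VC| = r/sin(θ/2) = 7.652035/sin(36.2800°) = 12.931593
C = V + |VC|·bis = (-21.2278,-9.2078)
T_A = V + ((C−V)·d_A)·d_A = V + 10.4246·d_A = (-18.0787,-16.1819)
T_B = V + ((C−V)·d_B)·d_B = V + 10.4246·d_B = (-28.8250,-10.1220)
sweep = 180° − θ = 107.4400°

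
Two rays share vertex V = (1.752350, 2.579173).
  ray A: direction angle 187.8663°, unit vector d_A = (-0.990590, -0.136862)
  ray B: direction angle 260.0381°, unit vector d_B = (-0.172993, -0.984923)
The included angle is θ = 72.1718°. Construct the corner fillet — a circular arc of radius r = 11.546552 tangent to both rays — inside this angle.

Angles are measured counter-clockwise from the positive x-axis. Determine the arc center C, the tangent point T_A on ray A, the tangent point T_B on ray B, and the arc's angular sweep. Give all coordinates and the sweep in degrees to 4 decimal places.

center=(-12.3608,-11.0270) T_A=(-13.9410,0.4109) T_B=(-0.9883,-13.0244) sweep=107.8282

bisector direction at 223.9522° = (-0.719919,-0.694058)
center distance |VC| = r/sin(θ/2) = 11.546552/sin(36.0859°) = 19.603737
C = V + |VC|·bis = (-12.3608,-11.0270)
T_A = V + ((C−V)·d_A)·d_A = V + 15.8425·d_A = (-13.9410,0.4109)
T_B = V + ((C−V)·d_B)·d_B = V + 15.8425·d_B = (-0.9883,-13.0244)
sweep = 180° − θ = 107.8282°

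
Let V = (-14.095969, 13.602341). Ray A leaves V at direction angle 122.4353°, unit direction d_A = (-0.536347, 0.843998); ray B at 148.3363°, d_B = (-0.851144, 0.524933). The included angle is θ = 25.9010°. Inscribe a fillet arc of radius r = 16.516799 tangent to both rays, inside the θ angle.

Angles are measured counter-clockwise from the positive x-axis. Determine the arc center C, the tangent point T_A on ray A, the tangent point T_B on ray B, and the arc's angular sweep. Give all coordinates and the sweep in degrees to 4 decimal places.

center=(-66.5593,65.3639) T_A=(-52.6192,74.2226) T_B=(-75.2295,51.3057) sweep=154.0990

bisector direction at 135.3858° = (-0.711852,0.702329)
center distance |VC| = r/sin(θ/2) = 16.516799/sin(12.9505°) = 73.699789
C = V + |VC|·bis = (-66.5593,65.3639)
T_A = V + ((C−V)·d_A)·d_A = V + 71.8252·d_A = (-52.6192,74.2226)
T_B = V + ((C−V)·d_B)·d_B = V + 71.8252·d_B = (-75.2295,51.3057)
sweep = 180° − θ = 154.0990°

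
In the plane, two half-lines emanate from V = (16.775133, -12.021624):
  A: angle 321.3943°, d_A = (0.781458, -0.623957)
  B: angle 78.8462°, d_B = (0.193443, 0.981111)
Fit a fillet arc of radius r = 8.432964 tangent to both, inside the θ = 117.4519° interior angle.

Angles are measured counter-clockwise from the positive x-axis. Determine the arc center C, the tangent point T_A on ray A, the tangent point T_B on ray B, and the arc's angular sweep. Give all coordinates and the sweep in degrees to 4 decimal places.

center=(26.0396,-8.6276) T_A=(20.7778,-15.2176) T_B=(17.7660,-6.9963) sweep=62.5481

bisector direction at 20.1202° = (0.938973,0.343992)
center distance |VC| = r/sin(θ/2) = 8.432964/sin(58.7259°) = 9.866647
C = V + |VC|·bis = (26.0396,-8.6276)
T_A = V + ((C−V)·d_A)·d_A = V + 5.1221·d_A = (20.7778,-15.2176)
T_B = V + ((C−V)·d_B)·d_B = V + 5.1221·d_B = (17.7660,-6.9963)
sweep = 180° − θ = 62.5481°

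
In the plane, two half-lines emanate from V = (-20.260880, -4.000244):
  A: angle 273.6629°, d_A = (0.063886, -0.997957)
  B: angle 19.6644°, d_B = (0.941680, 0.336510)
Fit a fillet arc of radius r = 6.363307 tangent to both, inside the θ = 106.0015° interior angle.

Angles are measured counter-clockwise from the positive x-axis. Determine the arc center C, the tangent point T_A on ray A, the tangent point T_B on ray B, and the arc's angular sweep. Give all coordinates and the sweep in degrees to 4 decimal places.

bisector direction at 326.6636° = (0.835459,-0.549553)
center distance |VC| = r/sin(θ/2) = 6.363307/sin(53.0007°) = 7.967645
C = V + |VC|·bis = (-13.6042,-8.3789)
T_A = V + ((C−V)·d_A)·d_A = V + 4.7950·d_A = (-19.9545,-8.7854)
T_B = V + ((C−V)·d_B)·d_B = V + 4.7950·d_B = (-15.7456,-2.3867)
sweep = 180° − θ = 73.9985°

center=(-13.6042,-8.3789) T_A=(-19.9545,-8.7854) T_B=(-15.7456,-2.3867) sweep=73.9985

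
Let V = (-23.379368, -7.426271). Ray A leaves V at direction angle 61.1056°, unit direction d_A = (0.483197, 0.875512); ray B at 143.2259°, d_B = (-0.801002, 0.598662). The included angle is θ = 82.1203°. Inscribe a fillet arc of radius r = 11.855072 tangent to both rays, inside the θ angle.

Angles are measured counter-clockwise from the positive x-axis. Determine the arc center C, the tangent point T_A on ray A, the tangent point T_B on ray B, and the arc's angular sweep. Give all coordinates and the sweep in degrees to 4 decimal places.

bisector direction at 102.1658° = (-0.210740,0.977542)
center distance |VC| = r/sin(θ/2) = 11.855072/sin(41.0602°) = 18.048344
C = V + |VC|·bis = (-27.1829,10.2167)
T_A = V + ((C−V)·d_A)·d_A = V + 13.6088·d_A = (-16.8036,4.4884)
T_B = V + ((C−V)·d_B)·d_B = V + 13.6088·d_B = (-34.2801,0.7208)
sweep = 180° − θ = 97.8797°

center=(-27.1829,10.2167) T_A=(-16.8036,4.4884) T_B=(-34.2801,0.7208) sweep=97.8797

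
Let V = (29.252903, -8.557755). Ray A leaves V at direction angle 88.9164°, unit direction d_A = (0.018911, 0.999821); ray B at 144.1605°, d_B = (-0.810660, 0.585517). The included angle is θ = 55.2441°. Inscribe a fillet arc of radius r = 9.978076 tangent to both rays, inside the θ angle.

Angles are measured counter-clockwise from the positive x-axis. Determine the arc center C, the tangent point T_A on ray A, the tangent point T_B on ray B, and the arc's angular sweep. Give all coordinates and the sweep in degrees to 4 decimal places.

bisector direction at 116.5385° = (-0.446798,0.894635)
center distance |VC| = r/sin(θ/2) = 9.978076/sin(27.6221°) = 21.521308
C = V + |VC|·bis = (19.6372,10.6960)
T_A = V + ((C−V)·d_A)·d_A = V + 19.0684·d_A = (29.6135,10.5073)
T_B = V + ((C−V)·d_B)·d_B = V + 19.0684·d_B = (13.7949,2.6071)
sweep = 180° − θ = 124.7559°

center=(19.6372,10.6960) T_A=(29.6135,10.5073) T_B=(13.7949,2.6071) sweep=124.7559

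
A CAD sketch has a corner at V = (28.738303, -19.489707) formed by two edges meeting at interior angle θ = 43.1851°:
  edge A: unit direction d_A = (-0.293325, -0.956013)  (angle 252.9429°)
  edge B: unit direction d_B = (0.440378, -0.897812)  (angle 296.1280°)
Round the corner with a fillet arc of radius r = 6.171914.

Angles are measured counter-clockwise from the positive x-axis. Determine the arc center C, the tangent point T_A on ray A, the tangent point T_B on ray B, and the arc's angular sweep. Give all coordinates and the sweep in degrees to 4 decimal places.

bisector direction at 274.5354° = (0.079076,-0.996869)
center distance |VC| = r/sin(θ/2) = 6.171914/sin(21.5925°) = 16.771339
C = V + |VC|·bis = (30.0645,-36.2085)
T_A = V + ((C−V)·d_A)·d_A = V + 15.5944·d_A = (24.1641,-34.3982)
T_B = V + ((C−V)·d_B)·d_B = V + 15.5944·d_B = (35.6057,-33.4906)
sweep = 180° − θ = 136.8149°

center=(30.0645,-36.2085) T_A=(24.1641,-34.3982) T_B=(35.6057,-33.4906) sweep=136.8149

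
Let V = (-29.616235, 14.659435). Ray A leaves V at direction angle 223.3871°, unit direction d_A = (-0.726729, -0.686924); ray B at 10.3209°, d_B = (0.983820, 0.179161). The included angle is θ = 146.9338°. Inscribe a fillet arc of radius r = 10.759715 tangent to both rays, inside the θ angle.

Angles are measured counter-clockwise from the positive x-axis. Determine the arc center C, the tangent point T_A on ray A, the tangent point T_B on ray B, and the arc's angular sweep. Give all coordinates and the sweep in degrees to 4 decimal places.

center=(-24.5463,4.6460) T_A=(-31.9374,12.4654) T_B=(-26.4740,15.2317) sweep=33.0662

bisector direction at 296.8540° = (0.451719,-0.892160)
center distance |VC| = r/sin(θ/2) = 10.759715/sin(73.4669°) = 11.223756
C = V + |VC|·bis = (-24.5463,4.6460)
T_A = V + ((C−V)·d_A)·d_A = V + 3.1939·d_A = (-31.9374,12.4654)
T_B = V + ((C−V)·d_B)·d_B = V + 3.1939·d_B = (-26.4740,15.2317)
sweep = 180° − θ = 33.0662°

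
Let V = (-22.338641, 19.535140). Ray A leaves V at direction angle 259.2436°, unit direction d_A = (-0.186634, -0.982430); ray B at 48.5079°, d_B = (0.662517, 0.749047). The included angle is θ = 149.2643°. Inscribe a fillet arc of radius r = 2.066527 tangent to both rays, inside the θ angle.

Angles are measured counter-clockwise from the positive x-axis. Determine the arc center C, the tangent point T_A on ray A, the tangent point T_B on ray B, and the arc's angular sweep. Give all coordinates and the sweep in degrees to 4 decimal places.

bisector direction at 333.8758° = (0.897841,-0.440319)
center distance |VC| = r/sin(θ/2) = 2.066527/sin(74.6321°) = 2.143157
C = V + |VC|·bis = (-20.4144,18.5915)
T_A = V + ((C−V)·d_A)·d_A = V + 0.5680·d_A = (-22.4446,18.9772)
T_B = V + ((C−V)·d_B)·d_B = V + 0.5680·d_B = (-21.9624,19.9606)
sweep = 180° − θ = 30.7357°

center=(-20.4144,18.5915) T_A=(-22.4446,18.9772) T_B=(-21.9624,19.9606) sweep=30.7357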